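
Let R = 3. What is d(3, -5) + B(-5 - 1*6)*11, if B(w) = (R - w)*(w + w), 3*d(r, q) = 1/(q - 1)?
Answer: -60985/18 ≈ -3388.1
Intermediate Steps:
d(r, q) = 1/(3*(-1 + q)) (d(r, q) = 1/(3*(q - 1)) = 1/(3*(-1 + q)))
B(w) = 2*w*(3 - w) (B(w) = (3 - w)*(w + w) = (3 - w)*(2*w) = 2*w*(3 - w))
d(3, -5) + B(-5 - 1*6)*11 = 1/(3*(-1 - 5)) + (2*(-5 - 1*6)*(3 - (-5 - 1*6)))*11 = (1/3)/(-6) + (2*(-5 - 6)*(3 - (-5 - 6)))*11 = (1/3)*(-1/6) + (2*(-11)*(3 - 1*(-11)))*11 = -1/18 + (2*(-11)*(3 + 11))*11 = -1/18 + (2*(-11)*14)*11 = -1/18 - 308*11 = -1/18 - 3388 = -60985/18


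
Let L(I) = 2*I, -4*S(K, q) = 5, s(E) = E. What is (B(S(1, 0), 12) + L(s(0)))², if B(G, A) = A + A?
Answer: 576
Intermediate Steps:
S(K, q) = -5/4 (S(K, q) = -¼*5 = -5/4)
B(G, A) = 2*A
(B(S(1, 0), 12) + L(s(0)))² = (2*12 + 2*0)² = (24 + 0)² = 24² = 576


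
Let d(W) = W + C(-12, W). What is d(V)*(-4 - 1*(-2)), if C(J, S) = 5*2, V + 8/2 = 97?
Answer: -206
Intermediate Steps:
V = 93 (V = -4 + 97 = 93)
C(J, S) = 10
d(W) = 10 + W (d(W) = W + 10 = 10 + W)
d(V)*(-4 - 1*(-2)) = (10 + 93)*(-4 - 1*(-2)) = 103*(-4 + 2) = 103*(-2) = -206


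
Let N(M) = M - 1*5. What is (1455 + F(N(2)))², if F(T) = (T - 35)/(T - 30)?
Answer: 2309090809/1089 ≈ 2.1204e+6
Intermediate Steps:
N(M) = -5 + M (N(M) = M - 5 = -5 + M)
F(T) = (-35 + T)/(-30 + T)
(1455 + F(N(2)))² = (1455 + (-35 + (-5 + 2))/(-30 + (-5 + 2)))² = (1455 + (-35 - 3)/(-30 - 3))² = (1455 - 38/(-33))² = (1455 - 1/33*(-38))² = (1455 + 38/33)² = (48053/33)² = 2309090809/1089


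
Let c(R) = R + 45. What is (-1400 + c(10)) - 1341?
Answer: -2686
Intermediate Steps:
c(R) = 45 + R
(-1400 + c(10)) - 1341 = (-1400 + (45 + 10)) - 1341 = (-1400 + 55) - 1341 = -1345 - 1341 = -2686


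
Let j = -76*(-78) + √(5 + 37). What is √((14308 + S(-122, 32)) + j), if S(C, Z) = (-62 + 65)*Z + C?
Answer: √(20210 + √42) ≈ 142.18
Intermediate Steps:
S(C, Z) = C + 3*Z (S(C, Z) = 3*Z + C = C + 3*Z)
j = 5928 + √42 ≈ 5934.5
√((14308 + S(-122, 32)) + j) = √((14308 + (-122 + 3*32)) + (5928 + √42)) = √((14308 + (-122 + 96)) + (5928 + √42)) = √((14308 - 26) + (5928 + √42)) = √(14282 + (5928 + √42)) = √(20210 + √42)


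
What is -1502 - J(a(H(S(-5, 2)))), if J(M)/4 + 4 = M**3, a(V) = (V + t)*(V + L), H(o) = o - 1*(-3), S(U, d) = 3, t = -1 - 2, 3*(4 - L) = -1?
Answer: -120650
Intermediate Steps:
L = 13/3 (L = 4 - 1/3*(-1) = 4 + 1/3 = 13/3 ≈ 4.3333)
t = -3
H(o) = 3 + o (H(o) = o + 3 = 3 + o)
a(V) = (-3 + V)*(13/3 + V) (a(V) = (V - 3)*(V + 13/3) = (-3 + V)*(13/3 + V))
J(M) = -16 + 4*M**3
-1502 - J(a(H(S(-5, 2)))) = -1502 - (-16 + 4*(-13 + (3 + 3)**2 + 4*(3 + 3)/3)**3) = -1502 - (-16 + 4*(-13 + 6**2 + (4/3)*6)**3) = -1502 - (-16 + 4*(-13 + 36 + 8)**3) = -1502 - (-16 + 4*31**3) = -1502 - (-16 + 4*29791) = -1502 - (-16 + 119164) = -1502 - 1*119148 = -1502 - 119148 = -120650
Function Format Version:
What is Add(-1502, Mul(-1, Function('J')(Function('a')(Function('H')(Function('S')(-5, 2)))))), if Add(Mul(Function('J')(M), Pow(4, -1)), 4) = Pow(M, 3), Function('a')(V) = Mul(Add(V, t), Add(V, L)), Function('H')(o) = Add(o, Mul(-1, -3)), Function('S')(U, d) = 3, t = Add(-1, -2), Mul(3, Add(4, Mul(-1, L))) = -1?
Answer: -120650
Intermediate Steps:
L = Rational(13, 3) (L = Add(4, Mul(Rational(-1, 3), -1)) = Add(4, Rational(1, 3)) = Rational(13, 3) ≈ 4.3333)
t = -3
Function('H')(o) = Add(3, o) (Function('H')(o) = Add(o, 3) = Add(3, o))
Function('a')(V) = Mul(Add(-3, V), Add(Rational(13, 3), V)) (Function('a')(V) = Mul(Add(V, -3), Add(V, Rational(13, 3))) = Mul(Add(-3, V), Add(Rational(13, 3), V)))
Function('J')(M) = Add(-16, Mul(4, Pow(M, 3)))
Add(-1502, Mul(-1, Function('J')(Function('a')(Function('H')(Function('S')(-5, 2)))))) = Add(-1502, Mul(-1, Add(-16, Mul(4, Pow(Add(-13, Pow(Add(3, 3), 2), Mul(Rational(4, 3), Add(3, 3))), 3))))) = Add(-1502, Mul(-1, Add(-16, Mul(4, Pow(Add(-13, Pow(6, 2), Mul(Rational(4, 3), 6)), 3))))) = Add(-1502, Mul(-1, Add(-16, Mul(4, Pow(Add(-13, 36, 8), 3))))) = Add(-1502, Mul(-1, Add(-16, Mul(4, Pow(31, 3))))) = Add(-1502, Mul(-1, Add(-16, Mul(4, 29791)))) = Add(-1502, Mul(-1, Add(-16, 119164))) = Add(-1502, Mul(-1, 119148)) = Add(-1502, -119148) = -120650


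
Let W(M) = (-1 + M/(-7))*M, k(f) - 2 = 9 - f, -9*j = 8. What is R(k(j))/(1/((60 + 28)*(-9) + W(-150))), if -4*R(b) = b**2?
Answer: 51509051/378 ≈ 1.3627e+5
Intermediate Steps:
j = -8/9 (j = -1/9*8 = -8/9 ≈ -0.88889)
k(f) = 11 - f (k(f) = 2 + (9 - f) = 11 - f)
W(M) = M*(-1 - M/7) (W(M) = (-1 + M*(-1/7))*M = (-1 - M/7)*M = M*(-1 - M/7))
R(b) = -b**2/4
R(k(j))/(1/((60 + 28)*(-9) + W(-150))) = (-(11 - 1*(-8/9))**2/4)/(1/((60 + 28)*(-9) - 1/7*(-150)*(7 - 150))) = (-(11 + 8/9)**2/4)/(1/(88*(-9) - 1/7*(-150)*(-143))) = (-(107/9)**2/4)/(1/(-792 - 21450/7)) = (-1/4*11449/81)/(1/(-26994/7)) = -11449/(324*(-7/26994)) = -11449/324*(-26994/7) = 51509051/378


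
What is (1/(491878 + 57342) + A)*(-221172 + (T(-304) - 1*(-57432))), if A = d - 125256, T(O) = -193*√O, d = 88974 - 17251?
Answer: 240709214798433/27461 + 5674469091987*I*√19/137305 ≈ 8.7655e+9 + 1.8014e+8*I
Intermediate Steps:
d = 71723
A = -53533 (A = 71723 - 125256 = -53533)
(1/(491878 + 57342) + A)*(-221172 + (T(-304) - 1*(-57432))) = (1/(491878 + 57342) - 53533)*(-221172 + (-772*I*√19 - 1*(-57432))) = (1/549220 - 53533)*(-221172 + (-772*I*√19 + 57432)) = -29401394259*(-221172 + (57432 - 772*I*√19))/549220 = -29401394259*(-163740 - 772*I*√19)/549220 = 240709214798433/27461 + 5674469091987*I*√19/137305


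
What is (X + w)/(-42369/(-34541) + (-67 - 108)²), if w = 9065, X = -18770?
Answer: -335220405/1057860494 ≈ -0.31689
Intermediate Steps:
(X + w)/(-42369/(-34541) + (-67 - 108)²) = (-18770 + 9065)/(-42369/(-34541) + (-67 - 108)²) = -9705/(-42369*(-1/34541) + (-175)²) = -9705/(42369/34541 + 30625) = -9705/1057860494/34541 = -9705*34541/1057860494 = -335220405/1057860494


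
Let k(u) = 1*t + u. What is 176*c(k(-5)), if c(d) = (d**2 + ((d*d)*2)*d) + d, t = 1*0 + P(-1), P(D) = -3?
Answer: -170368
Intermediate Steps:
t = -3 (t = 1*0 - 3 = 0 - 3 = -3)
k(u) = -3 + u (k(u) = 1*(-3) + u = -3 + u)
c(d) = d + d**2 + 2*d**3 (c(d) = (d**2 + (d**2*2)*d) + d = (d**2 + (2*d**2)*d) + d = (d**2 + 2*d**3) + d = d + d**2 + 2*d**3)
176*c(k(-5)) = 176*((-3 - 5)*(1 + (-3 - 5) + 2*(-3 - 5)**2)) = 176*(-8*(1 - 8 + 2*(-8)**2)) = 176*(-8*(1 - 8 + 2*64)) = 176*(-8*(1 - 8 + 128)) = 176*(-8*121) = 176*(-968) = -170368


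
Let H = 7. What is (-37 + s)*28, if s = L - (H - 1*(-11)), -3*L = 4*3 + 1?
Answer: -4984/3 ≈ -1661.3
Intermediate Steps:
L = -13/3 (L = -(4*3 + 1)/3 = -(12 + 1)/3 = -1/3*13 = -13/3 ≈ -4.3333)
s = -67/3 (s = -13/3 - (7 - 1*(-11)) = -13/3 - (7 + 11) = -13/3 - 1*18 = -13/3 - 18 = -67/3 ≈ -22.333)
(-37 + s)*28 = (-37 - 67/3)*28 = -178/3*28 = -4984/3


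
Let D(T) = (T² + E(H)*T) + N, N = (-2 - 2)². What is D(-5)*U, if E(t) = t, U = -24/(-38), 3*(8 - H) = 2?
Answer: 52/19 ≈ 2.7368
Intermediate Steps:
H = 22/3 (H = 8 - ⅓*2 = 8 - ⅔ = 22/3 ≈ 7.3333)
U = 12/19 (U = -24*(-1/38) = 12/19 ≈ 0.63158)
N = 16 (N = (-4)² = 16)
D(T) = 16 + T² + 22*T/3 (D(T) = (T² + 22*T/3) + 16 = 16 + T² + 22*T/3)
D(-5)*U = (16 + (-5)² + (22/3)*(-5))*(12/19) = (16 + 25 - 110/3)*(12/19) = (13/3)*(12/19) = 52/19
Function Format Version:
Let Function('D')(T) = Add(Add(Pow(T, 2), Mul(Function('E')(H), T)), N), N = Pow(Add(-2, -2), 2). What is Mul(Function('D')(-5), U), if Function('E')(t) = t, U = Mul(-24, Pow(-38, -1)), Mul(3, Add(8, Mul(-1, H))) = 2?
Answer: Rational(52, 19) ≈ 2.7368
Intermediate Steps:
H = Rational(22, 3) (H = Add(8, Mul(Rational(-1, 3), 2)) = Add(8, Rational(-2, 3)) = Rational(22, 3) ≈ 7.3333)
U = Rational(12, 19) (U = Mul(-24, Rational(-1, 38)) = Rational(12, 19) ≈ 0.63158)
N = 16 (N = Pow(-4, 2) = 16)
Function('D')(T) = Add(16, Pow(T, 2), Mul(Rational(22, 3), T)) (Function('D')(T) = Add(Add(Pow(T, 2), Mul(Rational(22, 3), T)), 16) = Add(16, Pow(T, 2), Mul(Rational(22, 3), T)))
Mul(Function('D')(-5), U) = Mul(Add(16, Pow(-5, 2), Mul(Rational(22, 3), -5)), Rational(12, 19)) = Mul(Add(16, 25, Rational(-110, 3)), Rational(12, 19)) = Mul(Rational(13, 3), Rational(12, 19)) = Rational(52, 19)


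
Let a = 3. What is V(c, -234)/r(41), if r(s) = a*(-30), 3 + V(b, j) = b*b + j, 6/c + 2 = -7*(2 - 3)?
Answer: 1963/750 ≈ 2.6173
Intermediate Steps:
c = 6/5 (c = 6/(-2 - 7*(2 - 3)) = 6/(-2 - 7*(-1)) = 6/(-2 + 7) = 6/5 ≈ 1.2000)
V(b, j) = -3 + j + b² (V(b, j) = -3 + (b*b + j) = -3 + (b² + j) = -3 + (j + b²) = -3 + j + b²)
r(s) = -90 (r(s) = 3*(-30) = -90)
V(c, -234)/r(41) = (-3 - 234 + (6/5)²)/(-90) = (-3 - 234 + 36/25)*(-1/90) = -5889/25*(-1/90) = 1963/750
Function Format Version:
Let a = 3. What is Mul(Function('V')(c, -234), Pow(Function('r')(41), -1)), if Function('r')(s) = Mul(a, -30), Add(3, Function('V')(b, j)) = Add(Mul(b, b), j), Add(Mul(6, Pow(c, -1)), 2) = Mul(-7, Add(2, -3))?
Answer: Rational(1963, 750) ≈ 2.6173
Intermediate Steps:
c = Rational(6, 5) (c = Mul(6, Pow(Add(-2, Mul(-7, Add(2, -3))), -1)) = Mul(6, Pow(Add(-2, Mul(-7, -1)), -1)) = Mul(6, Pow(Add(-2, 7), -1)) = Mul(6, Pow(5, -1)) = Mul(6, Rational(1, 5)) = Rational(6, 5) ≈ 1.2000)
Function('V')(b, j) = Add(-3, j, Pow(b, 2)) (Function('V')(b, j) = Add(-3, Add(Mul(b, b), j)) = Add(-3, Add(Pow(b, 2), j)) = Add(-3, Add(j, Pow(b, 2))) = Add(-3, j, Pow(b, 2)))
Function('r')(s) = -90 (Function('r')(s) = Mul(3, -30) = -90)
Mul(Function('V')(c, -234), Pow(Function('r')(41), -1)) = Mul(Add(-3, -234, Pow(Rational(6, 5), 2)), Pow(-90, -1)) = Mul(Add(-3, -234, Rational(36, 25)), Rational(-1, 90)) = Mul(Rational(-5889, 25), Rational(-1, 90)) = Rational(1963, 750)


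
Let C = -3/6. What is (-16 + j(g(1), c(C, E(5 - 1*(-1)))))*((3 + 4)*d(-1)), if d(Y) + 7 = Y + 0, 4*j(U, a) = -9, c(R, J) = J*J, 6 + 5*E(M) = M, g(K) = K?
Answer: 1022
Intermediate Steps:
E(M) = -6/5 + M/5
C = -1/2 (C = -3*1/6 = -1/2 ≈ -0.50000)
c(R, J) = J**2
j(U, a) = -9/4 (j(U, a) = (1/4)*(-9) = -9/4)
d(Y) = -7 + Y (d(Y) = -7 + (Y + 0) = -7 + Y)
(-16 + j(g(1), c(C, E(5 - 1*(-1)))))*((3 + 4)*d(-1)) = (-16 - 9/4)*((3 + 4)*(-7 - 1)) = -511*(-8)/4 = -73/4*(-56) = 1022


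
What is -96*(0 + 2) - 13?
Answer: -205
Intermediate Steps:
-96*(0 + 2) - 13 = -96*2 - 13 = -24*8 - 13 = -192 - 13 = -205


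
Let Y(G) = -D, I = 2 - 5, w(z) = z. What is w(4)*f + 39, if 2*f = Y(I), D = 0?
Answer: 39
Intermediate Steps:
I = -3
Y(G) = 0 (Y(G) = -1*0 = 0)
f = 0 (f = (½)*0 = 0)
w(4)*f + 39 = 4*0 + 39 = 0 + 39 = 39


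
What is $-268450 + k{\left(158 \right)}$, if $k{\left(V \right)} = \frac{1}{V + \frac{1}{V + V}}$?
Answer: $- \frac{13403439734}{49929} \approx -2.6845 \cdot 10^{5}$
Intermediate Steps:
$k{\left(V \right)} = \frac{1}{V + \frac{1}{2 V}}$
$-268450 + k{\left(158 \right)} = -268450 + 2 \cdot 158 \frac{1}{1 + 2 \cdot 158^{2}} = -268450 + 2 \cdot 158 \frac{1}{1 + 2 \cdot 24964} = -268450 + 2 \cdot 158 \frac{1}{1 + 49928} = -268450 + 2 \cdot 158 \cdot \frac{1}{49929} = -268450 + \frac{316}{49929} = - \frac{13403439734}{49929}$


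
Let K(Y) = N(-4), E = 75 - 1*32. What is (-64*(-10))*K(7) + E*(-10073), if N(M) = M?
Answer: -435699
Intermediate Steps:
E = 43 (E = 75 - 32 = 43)
K(Y) = -4
(-64*(-10))*K(7) + E*(-10073) = -64*(-10)*(-4) + 43*(-10073) = 640*(-4) - 433139 = -2560 - 433139 = -435699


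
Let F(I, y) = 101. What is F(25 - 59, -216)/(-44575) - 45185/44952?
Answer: -2018661527/2003735400 ≈ -1.0075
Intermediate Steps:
F(25 - 59, -216)/(-44575) - 45185/44952 = 101/(-44575) - 45185/44952 = 101*(-1/44575) - 45185*1/44952 = -101/44575 - 45185/44952 = -2018661527/2003735400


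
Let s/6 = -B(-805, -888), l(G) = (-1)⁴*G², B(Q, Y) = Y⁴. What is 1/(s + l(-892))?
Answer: -1/3730809043952 ≈ -2.6804e-13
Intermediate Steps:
l(G) = G² (l(G) = 1*G² = G²)
s = -3730809839616 (s = 6*(-1*(-888)⁴) = 6*(-1*621801639936) = 6*(-621801639936) = -3730809839616)
1/(s + l(-892)) = 1/(-3730809839616 + (-892)²) = 1/(-3730809839616 + 795664) = 1/(-3730809043952) = -1/3730809043952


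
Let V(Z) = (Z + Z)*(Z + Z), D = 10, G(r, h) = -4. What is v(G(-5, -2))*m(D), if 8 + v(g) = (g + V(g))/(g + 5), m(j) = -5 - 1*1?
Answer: -312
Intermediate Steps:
V(Z) = 4*Z² (V(Z) = (2*Z)*(2*Z) = 4*Z²)
m(j) = -6 (m(j) = -5 - 1 = -6)
v(g) = -8 + (g + 4*g²)/(5 + g) (v(g) = -8 + (g + 4*g²)/(g + 5) = -8 + (g + 4*g²)/(5 + g))
v(G(-5, -2))*m(D) = ((-40 - 7*(-4) + 4*(-4)²)/(5 - 4))*(-6) = ((-40 + 28 + 4*16)/1)*(-6) = (1*(-40 + 28 + 64))*(-6) = (1*52)*(-6) = 52*(-6) = -312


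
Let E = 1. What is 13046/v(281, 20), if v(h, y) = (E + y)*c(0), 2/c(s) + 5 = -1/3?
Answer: -104368/63 ≈ -1656.6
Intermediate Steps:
c(s) = -3/8 (c(s) = 2/(-5 - 1/3) = 2/(-5 - 1*⅓) = 2/(-5 - ⅓) = 2/(-16/3) = 2*(-3/16) = -3/8)
v(h, y) = -3/8 - 3*y/8 (v(h, y) = (1 + y)*(-3/8) = -3/8 - 3*y/8)
13046/v(281, 20) = 13046/(-3/8 - 3/8*20) = 13046/(-3/8 - 15/2) = 13046/(-63/8) = 13046*(-8/63) = -104368/63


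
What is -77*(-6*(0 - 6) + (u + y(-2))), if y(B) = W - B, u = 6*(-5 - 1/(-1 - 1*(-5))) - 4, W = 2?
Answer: -693/2 ≈ -346.50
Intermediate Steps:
u = -71/2 (u = 6*(-5 - 1/(-1 + 5)) - 4 = 6*(-5 - 1/4) - 4 = 6*(-5 - 1*¼) - 4 = 6*(-5 - ¼) - 4 = 6*(-21/4) - 4 = -63/2 - 4 = -71/2 ≈ -35.500)
y(B) = 2 - B
-77*(-6*(0 - 6) + (u + y(-2))) = -77*(-6*(0 - 6) + (-71/2 + (2 - 1*(-2)))) = -77*(-6*(-6) + (-71/2 + (2 + 2))) = -77*(36 + (-71/2 + 4)) = -77*(36 - 63/2) = -77*9/2 = -693/2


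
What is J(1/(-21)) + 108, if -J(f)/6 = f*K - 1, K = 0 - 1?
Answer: 796/7 ≈ 113.71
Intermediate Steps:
K = -1
J(f) = 6 + 6*f (J(f) = -6*(f*(-1) - 1) = -6*(-f - 1) = -6*(-1 - f) = 6 + 6*f)
J(1/(-21)) + 108 = (6 + 6/(-21)) + 108 = (6 + 6*(-1/21)) + 108 = (6 - 2/7) + 108 = 40/7 + 108 = 796/7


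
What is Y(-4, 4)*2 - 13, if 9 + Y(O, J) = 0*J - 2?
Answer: -35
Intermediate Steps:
Y(O, J) = -11 (Y(O, J) = -9 + (0*J - 2) = -9 + (0 - 2) = -9 - 2 = -11)
Y(-4, 4)*2 - 13 = -11*2 - 13 = -22 - 13 = -35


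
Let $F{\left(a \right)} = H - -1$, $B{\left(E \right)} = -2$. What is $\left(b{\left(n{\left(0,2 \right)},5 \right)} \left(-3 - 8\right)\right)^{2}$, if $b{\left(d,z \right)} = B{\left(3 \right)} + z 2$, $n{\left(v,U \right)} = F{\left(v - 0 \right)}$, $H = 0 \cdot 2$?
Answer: $7744$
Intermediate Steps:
$H = 0$
$F{\left(a \right)} = 1$ ($F{\left(a \right)} = 0 - -1 = 0 + 1 = 1$)
$n{\left(v,U \right)} = 1$
$b{\left(d,z \right)} = -2 + 2 z$ ($b{\left(d,z \right)} = -2 + z 2 = -2 + 2 z$)
$\left(b{\left(n{\left(0,2 \right)},5 \right)} \left(-3 - 8\right)\right)^{2} = \left(\left(-2 + 2 \cdot 5\right) \left(-3 - 8\right)\right)^{2} = \left(\left(-2 + 10\right) \left(-11\right)\right)^{2} = \left(8 \left(-11\right)\right)^{2} = \left(-88\right)^{2} = 7744$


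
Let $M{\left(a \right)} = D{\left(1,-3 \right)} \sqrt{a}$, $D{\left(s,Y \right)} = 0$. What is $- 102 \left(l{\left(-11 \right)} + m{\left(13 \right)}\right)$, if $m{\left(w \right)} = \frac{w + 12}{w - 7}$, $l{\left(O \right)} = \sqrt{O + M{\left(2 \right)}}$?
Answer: $-425 - 102 i \sqrt{11} \approx -425.0 - 338.3 i$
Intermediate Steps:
$M{\left(a \right)} = 0$ ($M{\left(a \right)} = 0 \sqrt{a} = 0$)
$l{\left(O \right)} = \sqrt{O}$ ($l{\left(O \right)} = \sqrt{O + 0} = \sqrt{O}$)
$m{\left(w \right)} = \frac{12 + w}{-7 + w}$
$- 102 \left(l{\left(-11 \right)} + m{\left(13 \right)}\right) = - 102 \left(\sqrt{-11} + \frac{12 + 13}{-7 + 13}\right) = - 102 \left(i \sqrt{11} + \frac{1}{6} \cdot 25\right) = - 102 \left(i \sqrt{11} + \frac{25}{6}\right) = - 102 \left(\frac{25}{6} + i \sqrt{11}\right) = -425 - 102 i \sqrt{11}$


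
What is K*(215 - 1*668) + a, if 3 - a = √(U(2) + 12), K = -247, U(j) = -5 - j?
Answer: 111894 - √5 ≈ 1.1189e+5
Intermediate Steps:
a = 3 - √5 (a = 3 - √((-5 - 1*2) + 12) = 3 - √((-5 - 2) + 12) = 3 - √(-7 + 12) = 3 - √5 ≈ 0.76393)
K*(215 - 1*668) + a = -247*(215 - 1*668) + (3 - √5) = -247*(215 - 668) + (3 - √5) = -247*(-453) + (3 - √5) = 111891 + (3 - √5) = 111894 - √5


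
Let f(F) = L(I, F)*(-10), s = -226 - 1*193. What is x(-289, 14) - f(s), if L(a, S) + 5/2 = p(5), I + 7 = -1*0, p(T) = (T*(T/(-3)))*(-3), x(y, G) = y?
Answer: -64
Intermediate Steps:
s = -419 (s = -226 - 193 = -419)
p(T) = T² (p(T) = (T*(T*(-⅓)))*(-3) = (T*(-T/3))*(-3) = -T²/3*(-3) = T²)
I = -7 (I = -7 - 1*0 = -7 + 0 = -7)
L(a, S) = 45/2 (L(a, S) = -5/2 + 5² = -5/2 + 25 = 45/2)
f(F) = -225 (f(F) = (45/2)*(-10) = -225)
x(-289, 14) - f(s) = -289 - 1*(-225) = -289 + 225 = -64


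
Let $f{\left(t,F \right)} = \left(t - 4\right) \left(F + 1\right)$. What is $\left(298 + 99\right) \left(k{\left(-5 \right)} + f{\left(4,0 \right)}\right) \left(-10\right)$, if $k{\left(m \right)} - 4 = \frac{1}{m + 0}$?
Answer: $-15086$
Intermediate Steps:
$k{\left(m \right)} = 4 + \frac{1}{m}$ ($k{\left(m \right)} = 4 + \frac{1}{m + 0} = 4 + \frac{1}{m}$)
$f{\left(t,F \right)} = \left(1 + F\right) \left(-4 + t\right)$ ($f{\left(t,F \right)} = \left(-4 + t\right) \left(1 + F\right) = \left(1 + F\right) \left(-4 + t\right)$)
$\left(298 + 99\right) \left(k{\left(-5 \right)} + f{\left(4,0 \right)}\right) \left(-10\right) = \left(298 + 99\right) \left(\left(4 + \frac{1}{-5}\right) + \left(-4 + 4 - 0 + 0 \cdot 4\right)\right) \left(-10\right) = 397 \left(\left(4 - \frac{1}{5}\right) + \left(-4 + 4 + 0 + 0\right)\right) \left(-10\right) = 397 \left(\frac{19}{5} + 0\right) \left(-10\right) = 397 \cdot \frac{19}{5} \left(-10\right) = 397 \left(-38\right) = -15086$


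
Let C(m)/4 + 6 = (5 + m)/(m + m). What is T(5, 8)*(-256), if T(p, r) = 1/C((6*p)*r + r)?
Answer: 31744/2723 ≈ 11.658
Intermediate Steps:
C(m) = -24 + 2*(5 + m)/m (C(m) = -24 + 4*((5 + m)/(m + m)) = -24 + 4*((5 + m)/((2*m))) = -24 + 4*((5 + m)*(1/(2*m))) = -24 + 4*((5 + m)/(2*m)) = -24 + 2*(5 + m)/m)
T(p, r) = 1/(-22 + 10/(r + 6*p*r)) (T(p, r) = 1/(-22 + 10/((6*p)*r + r)) = 1/(-22 + 10/(6*p*r + r)) = 1/(-22 + 10/(r + 6*p*r)))
T(5, 8)*(-256) = -1*8*(1 + 6*5)/(-10 + 22*8*(1 + 6*5))*(-256) = -1*8*(1 + 30)/(-10 + 22*8*(1 + 30))*(-256) = -1*8*31/(-10 + 22*8*31)*(-256) = -1*8*31/(-10 + 5456)*(-256) = -1*8*31/5446*(-256) = -1*8*1/5446*31*(-256) = -124/2723*(-256) = 31744/2723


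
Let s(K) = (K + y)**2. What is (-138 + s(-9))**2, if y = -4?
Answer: 961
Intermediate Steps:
s(K) = (-4 + K)**2 (s(K) = (K - 4)**2 = (-4 + K)**2)
(-138 + s(-9))**2 = (-138 + (-4 - 9)**2)**2 = (-138 + (-13)**2)**2 = (-138 + 169)**2 = 31**2 = 961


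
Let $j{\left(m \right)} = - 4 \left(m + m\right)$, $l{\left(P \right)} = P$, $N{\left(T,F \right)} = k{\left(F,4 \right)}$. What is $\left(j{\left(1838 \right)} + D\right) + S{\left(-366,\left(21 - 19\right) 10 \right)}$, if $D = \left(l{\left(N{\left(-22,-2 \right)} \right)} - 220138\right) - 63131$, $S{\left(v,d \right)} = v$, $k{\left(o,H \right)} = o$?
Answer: $-298341$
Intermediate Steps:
$N{\left(T,F \right)} = F$
$j{\left(m \right)} = - 8 m$ ($j{\left(m \right)} = - 4 \cdot 2 m = - 8 m$)
$D = -283271$ ($D = \left(-2 - 220138\right) - 63131 = -220140 - 63131 = -283271$)
$\left(j{\left(1838 \right)} + D\right) + S{\left(-366,\left(21 - 19\right) 10 \right)} = \left(\left(-8\right) 1838 - 283271\right) - 366 = \left(-14704 - 283271\right) - 366 = -297975 - 366 = -298341$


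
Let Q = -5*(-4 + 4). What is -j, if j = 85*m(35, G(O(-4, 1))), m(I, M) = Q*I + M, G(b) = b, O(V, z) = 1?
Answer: -85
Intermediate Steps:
Q = 0 (Q = -5*0 = 0)
m(I, M) = M (m(I, M) = 0*I + M = 0 + M = M)
j = 85 (j = 85*1 = 85)
-j = -1*85 = -85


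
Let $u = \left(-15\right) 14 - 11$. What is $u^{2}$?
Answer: $48841$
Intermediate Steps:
$u = -221$ ($u = -210 - 11 = -221$)
$u^{2} = \left(-221\right)^{2} = 48841$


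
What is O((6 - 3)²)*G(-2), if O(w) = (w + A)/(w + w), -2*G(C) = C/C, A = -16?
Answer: 7/36 ≈ 0.19444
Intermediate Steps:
G(C) = -½ (G(C) = -C/(2*C) = -½*1 = -½)
O(w) = (-16 + w)/(2*w) (O(w) = (w - 16)/(w + w) = (-16 + w)/((2*w)) = (-16 + w)*(1/(2*w)) = (-16 + w)/(2*w))
O((6 - 3)²)*G(-2) = ((-16 + (6 - 3)²)/(2*((6 - 3)²)))*(-½) = ((-16 + 3²)/(2*(3²)))*(-½) = ((½)*(-16 + 9)/9)*(-½) = ((½)*(⅑)*(-7))*(-½) = -7/18*(-½) = 7/36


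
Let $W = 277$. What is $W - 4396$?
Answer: $-4119$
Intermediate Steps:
$W - 4396 = 277 - 4396 = -4119$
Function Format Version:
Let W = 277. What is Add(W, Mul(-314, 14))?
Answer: -4119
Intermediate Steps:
Add(W, Mul(-314, 14)) = Add(277, Mul(-314, 14)) = Add(277, -4396) = -4119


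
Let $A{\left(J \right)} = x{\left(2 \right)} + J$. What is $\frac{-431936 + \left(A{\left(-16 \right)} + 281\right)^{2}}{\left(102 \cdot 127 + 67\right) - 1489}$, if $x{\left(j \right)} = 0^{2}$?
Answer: $- \frac{361711}{11532} \approx -31.366$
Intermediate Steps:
$x{\left(j \right)} = 0$
$A{\left(J \right)} = J$ ($A{\left(J \right)} = 0 + J = J$)
$\frac{-431936 + \left(A{\left(-16 \right)} + 281\right)^{2}}{\left(102 \cdot 127 + 67\right) - 1489} = \frac{-431936 + \left(-16 + 281\right)^{2}}{\left(102 \cdot 127 + 67\right) - 1489} = \frac{-431936 + 265^{2}}{\left(12954 + 67\right) - 1489} = \frac{-431936 + 70225}{13021 - 1489} = - \frac{361711}{11532}$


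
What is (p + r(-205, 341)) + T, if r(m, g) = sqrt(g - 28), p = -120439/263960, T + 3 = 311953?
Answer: 82342201561/263960 + sqrt(313) ≈ 3.1197e+5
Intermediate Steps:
T = 311950 (T = -3 + 311953 = 311950)
p = -120439/263960 (p = -120439*1/263960 = -120439/263960 ≈ -0.45628)
r(m, g) = sqrt(-28 + g)
(p + r(-205, 341)) + T = (-120439/263960 + sqrt(-28 + 341)) + 311950 = (-120439/263960 + sqrt(313)) + 311950 = 82342201561/263960 + sqrt(313)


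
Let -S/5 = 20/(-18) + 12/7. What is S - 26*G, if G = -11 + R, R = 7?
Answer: 6362/63 ≈ 100.98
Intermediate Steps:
S = -190/63 (S = -5*(20/(-18) + 12/7) = -5*(20*(-1/18) + 12*(1/7)) = -5*(-10/9 + 12/7) = -5*38/63 = -190/63 ≈ -3.0159)
G = -4 (G = -11 + 7 = -4)
S - 26*G = -190/63 - 26*(-4) = -190/63 + 104 = 6362/63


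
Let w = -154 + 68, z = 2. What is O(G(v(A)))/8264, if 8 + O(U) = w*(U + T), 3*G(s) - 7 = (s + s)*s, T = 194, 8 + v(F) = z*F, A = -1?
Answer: -11313/4132 ≈ -2.7379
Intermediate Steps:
w = -86
v(F) = -8 + 2*F
G(s) = 7/3 + 2*s²/3 (G(s) = 7/3 + ((s + s)*s)/3 = 7/3 + ((2*s)*s)/3 = 7/3 + (2*s²)/3 = 7/3 + 2*s²/3)
O(U) = -16692 - 86*U (O(U) = -8 - 86*(U + 194) = -8 - 86*(194 + U) = -8 + (-16684 - 86*U) = -16692 - 86*U)
O(G(v(A)))/8264 = (-16692 - 86*(7/3 + 2*(-8 + 2*(-1))²/3))/8264 = (-16692 - 86*(7/3 + 2*(-8 - 2)²/3))*(1/8264) = (-16692 - 86*(7/3 + (⅔)*(-10)²))*(1/8264) = (-16692 - 86*(7/3 + (⅔)*100))*(1/8264) = (-16692 - 86*(7/3 + 200/3))*(1/8264) = (-16692 - 86*69)*(1/8264) = (-16692 - 5934)*(1/8264) = -22626*1/8264 = -11313/4132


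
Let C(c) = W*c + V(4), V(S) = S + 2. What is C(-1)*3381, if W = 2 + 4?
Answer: 0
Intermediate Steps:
V(S) = 2 + S
W = 6
C(c) = 6 + 6*c (C(c) = 6*c + (2 + 4) = 6*c + 6 = 6 + 6*c)
C(-1)*3381 = (6 + 6*(-1))*3381 = (6 - 6)*3381 = 0*3381 = 0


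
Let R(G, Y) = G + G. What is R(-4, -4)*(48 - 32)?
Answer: -128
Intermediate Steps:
R(G, Y) = 2*G
R(-4, -4)*(48 - 32) = (2*(-4))*(48 - 32) = -8*16 = -128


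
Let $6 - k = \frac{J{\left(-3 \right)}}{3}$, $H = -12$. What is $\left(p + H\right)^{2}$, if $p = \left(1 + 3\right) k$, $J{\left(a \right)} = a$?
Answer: $256$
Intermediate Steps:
$k = 7$ ($k = 6 - - \frac{3}{3} = 6 - \left(-3\right) \frac{1}{3} = 6 - -1 = 6 + 1 = 7$)
$p = 28$ ($p = \left(1 + 3\right) 7 = 4 \cdot 7 = 28$)
$\left(p + H\right)^{2} = \left(28 - 12\right)^{2} = 16^{2} = 256$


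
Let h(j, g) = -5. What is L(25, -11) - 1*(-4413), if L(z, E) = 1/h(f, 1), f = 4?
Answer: 22064/5 ≈ 4412.8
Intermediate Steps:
L(z, E) = -1/5 (L(z, E) = 1/(-5) = -1/5)
L(25, -11) - 1*(-4413) = -1/5 - 1*(-4413) = -1/5 + 4413 = 22064/5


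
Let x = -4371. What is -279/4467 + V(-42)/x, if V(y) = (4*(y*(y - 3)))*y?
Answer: 157460259/2169473 ≈ 72.580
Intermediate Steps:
V(y) = 4*y**2*(-3 + y) (V(y) = (4*(y*(-3 + y)))*y = (4*y*(-3 + y))*y = 4*y**2*(-3 + y))
-279/4467 + V(-42)/x = -279/4467 + (4*(-42)**2*(-3 - 42))/(-4371) = -279*1/4467 + (4*1764*(-45))*(-1/4371) = -93/1489 - 317520*(-1/4371) = -93/1489 + 105840/1457 = 157460259/2169473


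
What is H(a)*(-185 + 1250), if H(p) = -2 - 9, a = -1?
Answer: -11715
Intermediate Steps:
H(p) = -11
H(a)*(-185 + 1250) = -11*(-185 + 1250) = -11*1065 = -11715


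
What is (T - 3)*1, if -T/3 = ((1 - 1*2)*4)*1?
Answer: 9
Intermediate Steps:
T = 12 (T = -3*(1 - 1*2)*4 = -3*(1 - 2)*4 = -3*(-1*4) = -(-12) = -3*(-4) = 12)
(T - 3)*1 = (12 - 3)*1 = 9*1 = 9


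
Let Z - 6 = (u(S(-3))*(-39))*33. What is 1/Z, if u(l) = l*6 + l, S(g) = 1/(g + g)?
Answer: 2/3015 ≈ 0.00066335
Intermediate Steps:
S(g) = 1/(2*g)
u(l) = 7*l (u(l) = 6*l + l = 7*l)
Z = 3015/2 (Z = 6 + ((7*((½)/(-3)))*(-39))*33 = 6 + ((7*((½)*(-⅓)))*(-39))*33 = 6 + ((7*(-⅙))*(-39))*33 = 6 - 7/6*(-39)*33 = 6 + (91/2)*33 = 6 + 3003/2 = 3015/2 ≈ 1507.5)
1/Z = 1/(3015/2) = 2/3015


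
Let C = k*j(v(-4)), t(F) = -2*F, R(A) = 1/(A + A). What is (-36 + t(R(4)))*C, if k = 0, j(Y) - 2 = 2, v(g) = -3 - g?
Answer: 0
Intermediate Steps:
R(A) = 1/(2*A)
j(Y) = 4 (j(Y) = 2 + 2 = 4)
C = 0 (C = 0*4 = 0)
(-36 + t(R(4)))*C = (-36 - 1/4)*0 = (-36 - 2*⅛)*0 = (-36 - ¼)*0 = -145/4*0 = 0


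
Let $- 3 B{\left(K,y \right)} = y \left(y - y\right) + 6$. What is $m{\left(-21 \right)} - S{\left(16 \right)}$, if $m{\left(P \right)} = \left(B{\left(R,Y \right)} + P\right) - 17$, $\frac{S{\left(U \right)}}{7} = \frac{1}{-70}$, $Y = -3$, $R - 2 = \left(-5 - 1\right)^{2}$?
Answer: $- \frac{399}{10} \approx -39.9$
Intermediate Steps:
$R = 38$ ($R = 2 + \left(-5 - 1\right)^{2} = 2 + \left(-6\right)^{2} = 2 + 36 = 38$)
$B{\left(K,y \right)} = -2$ ($B{\left(K,y \right)} = - \frac{y \left(y - y\right) + 6}{3} = - \frac{y 0 + 6}{3} = - \frac{0 + 6}{3} = \left(- \frac{1}{3}\right) 6 = -2$)
$S{\left(U \right)} = - \frac{1}{10}$ ($S{\left(U \right)} = \frac{7}{-70} = 7 \left(- \frac{1}{70}\right) = - \frac{1}{10}$)
$m{\left(P \right)} = -19 + P$ ($m{\left(P \right)} = \left(-2 + P\right) - 17 = -19 + P$)
$m{\left(-21 \right)} - S{\left(16 \right)} = \left(-19 - 21\right) - - \frac{1}{10} = -40 + \frac{1}{10} = - \frac{399}{10}$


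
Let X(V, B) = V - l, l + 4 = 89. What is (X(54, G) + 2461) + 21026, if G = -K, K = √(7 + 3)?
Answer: 23456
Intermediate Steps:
K = √10 ≈ 3.1623
l = 85 (l = -4 + 89 = 85)
G = -√10 ≈ -3.1623
X(V, B) = -85 + V (X(V, B) = V - 1*85 = V - 85 = -85 + V)
(X(54, G) + 2461) + 21026 = ((-85 + 54) + 2461) + 21026 = (-31 + 2461) + 21026 = 2430 + 21026 = 23456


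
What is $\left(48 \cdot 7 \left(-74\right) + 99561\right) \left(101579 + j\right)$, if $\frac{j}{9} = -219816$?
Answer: $-140188715205$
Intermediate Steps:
$j = -1978344$ ($j = 9 \left(-219816\right) = -1978344$)
$\left(48 \cdot 7 \left(-74\right) + 99561\right) \left(101579 + j\right) = \left(48 \cdot 7 \left(-74\right) + 99561\right) \left(101579 - 1978344\right) = \left(336 \left(-74\right) + 99561\right) \left(-1876765\right) = \left(-24864 + 99561\right) \left(-1876765\right) = 74697 \left(-1876765\right) = -140188715205$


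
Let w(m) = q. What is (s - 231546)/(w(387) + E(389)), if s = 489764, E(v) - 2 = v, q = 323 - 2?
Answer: 129109/356 ≈ 362.67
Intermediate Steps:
q = 321
w(m) = 321
E(v) = 2 + v
(s - 231546)/(w(387) + E(389)) = (489764 - 231546)/(321 + (2 + 389)) = 258218/(321 + 391) = 258218/712 = 258218*(1/712) = 129109/356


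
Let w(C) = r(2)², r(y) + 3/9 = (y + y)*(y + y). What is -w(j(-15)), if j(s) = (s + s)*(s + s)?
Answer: -2209/9 ≈ -245.44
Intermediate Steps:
r(y) = -⅓ + 4*y² (r(y) = -⅓ + (y + y)*(y + y) = -⅓ + (2*y)*(2*y) = -⅓ + 4*y²)
j(s) = 4*s² (j(s) = (2*s)*(2*s) = 4*s²)
w(C) = 2209/9 (w(C) = (-⅓ + 4*2²)² = (-⅓ + 4*4)² = (-⅓ + 16)² = (47/3)² = 2209/9)
-w(j(-15)) = -1*2209/9 = -2209/9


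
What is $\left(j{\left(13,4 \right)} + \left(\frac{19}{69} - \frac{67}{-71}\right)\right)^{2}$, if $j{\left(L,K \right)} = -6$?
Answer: $\frac{548590084}{24000201} \approx 22.858$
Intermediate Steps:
$\left(j{\left(13,4 \right)} + \left(\frac{19}{69} - \frac{67}{-71}\right)\right)^{2} = \left(-6 + \left(\frac{19}{69} - \frac{67}{-71}\right)\right)^{2} = \left(-6 + \left(19 \cdot \frac{1}{69} - - \frac{67}{71}\right)\right)^{2} = \left(-6 + \left(\frac{19}{69} + \frac{67}{71}\right)\right)^{2} = \left(-6 + \frac{5972}{4899}\right)^{2} = \left(- \frac{23422}{4899}\right)^{2} = \frac{548590084}{24000201}$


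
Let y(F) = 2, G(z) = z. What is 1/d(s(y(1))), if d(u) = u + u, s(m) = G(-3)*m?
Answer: -1/12 ≈ -0.083333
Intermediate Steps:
s(m) = -3*m
d(u) = 2*u
1/d(s(y(1))) = 1/(2*(-3*2)) = 1/(2*(-6)) = 1/(-12) = -1/12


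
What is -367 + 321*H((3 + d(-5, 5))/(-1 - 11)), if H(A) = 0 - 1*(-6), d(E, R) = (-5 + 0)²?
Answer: 1559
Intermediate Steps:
d(E, R) = 25 (d(E, R) = (-5)² = 25)
H(A) = 6 (H(A) = 0 + 6 = 6)
-367 + 321*H((3 + d(-5, 5))/(-1 - 11)) = -367 + 321*6 = -367 + 1926 = 1559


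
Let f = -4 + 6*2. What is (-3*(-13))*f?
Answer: 312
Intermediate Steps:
f = 8 (f = -4 + 12 = 8)
(-3*(-13))*f = -3*(-13)*8 = 39*8 = 312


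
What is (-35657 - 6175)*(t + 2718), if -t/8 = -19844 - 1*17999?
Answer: -12778086384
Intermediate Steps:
t = 302744 (t = -8*(-19844 - 1*17999) = -8*(-19844 - 17999) = -8*(-37843) = 302744)
(-35657 - 6175)*(t + 2718) = (-35657 - 6175)*(302744 + 2718) = -41832*305462 = -12778086384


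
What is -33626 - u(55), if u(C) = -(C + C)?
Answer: -33516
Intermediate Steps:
u(C) = -2*C
-33626 - u(55) = -33626 - (-2)*55 = -33626 - 1*(-110) = -33626 + 110 = -33516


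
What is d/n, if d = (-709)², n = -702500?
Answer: -502681/702500 ≈ -0.71556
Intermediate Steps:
d = 502681
d/n = 502681/(-702500) = 502681*(-1/702500) = -502681/702500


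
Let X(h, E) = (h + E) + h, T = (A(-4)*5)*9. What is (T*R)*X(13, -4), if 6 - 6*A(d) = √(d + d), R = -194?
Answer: -192060 + 64020*I*√2 ≈ -1.9206e+5 + 90538.0*I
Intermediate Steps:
A(d) = 1 - √2*√d/6 (A(d) = 1 - √(d + d)/6 = 1 - √2*√d/6)
T = 45 - 15*I*√2 (T = ((1 - √2*√(-4)/6)*5)*9 = ((1 - √2*2*I/6)*5)*9 = ((1 - I*√2/3)*5)*9 = (5 - 5*I*√2/3)*9 = 45 - 15*I*√2 ≈ 45.0 - 21.213*I)
X(h, E) = E + 2*h (X(h, E) = (E + h) + h = E + 2*h)
(T*R)*X(13, -4) = ((45 - 15*I*√2)*(-194))*(-4 + 2*13) = (-8730 + 2910*I*√2)*(-4 + 26) = (-8730 + 2910*I*√2)*22 = -192060 + 64020*I*√2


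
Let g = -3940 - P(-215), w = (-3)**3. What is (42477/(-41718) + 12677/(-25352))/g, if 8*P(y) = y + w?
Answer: 89207555/229727078282 ≈ 0.00038832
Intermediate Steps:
w = -27
P(y) = -27/8 + y/8 (P(y) = (y - 27)/8 = (-27 + y)/8 = -27/8 + y/8)
g = -15639/4 (g = -3940 - (-27/8 + (1/8)*(-215)) = -3940 - (-27/8 - 215/8) = -3940 - 1*(-121/4) = -3940 + 121/4 = -15639/4 ≈ -3909.8)
(42477/(-41718) + 12677/(-25352))/g = (42477/(-41718) + 12677/(-25352))/(-15639/4) = (42477*(-1/41718) + 12677*(-1/25352))*(-4/15639) = (-14159/13906 - 12677/25352)*(-4/15639) = -267622665/176272456*(-4/15639) = 89207555/229727078282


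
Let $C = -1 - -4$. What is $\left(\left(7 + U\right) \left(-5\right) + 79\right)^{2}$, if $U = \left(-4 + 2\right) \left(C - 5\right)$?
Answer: $576$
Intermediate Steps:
$C = 3$ ($C = -1 + 4 = 3$)
$U = 4$ ($U = \left(-4 + 2\right) \left(3 - 5\right) = \left(-2\right) \left(-2\right) = 4$)
$\left(\left(7 + U\right) \left(-5\right) + 79\right)^{2} = \left(\left(7 + 4\right) \left(-5\right) + 79\right)^{2} = \left(11 \left(-5\right) + 79\right)^{2} = \left(-55 + 79\right)^{2} = 24^{2} = 576$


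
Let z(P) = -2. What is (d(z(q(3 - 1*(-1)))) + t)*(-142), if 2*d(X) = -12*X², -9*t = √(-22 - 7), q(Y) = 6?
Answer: 3408 + 142*I*√29/9 ≈ 3408.0 + 84.966*I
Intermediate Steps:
t = -I*√29/9 (t = -√(-22 - 7)/9 = -I*√29/9 ≈ -0.59835*I)
d(X) = -6*X² (d(X) = (-12*X²)/2 = -6*X²)
(d(z(q(3 - 1*(-1)))) + t)*(-142) = (-6*(-2)² - I*√29/9)*(-142) = (-6*4 - I*√29/9)*(-142) = (-24 - I*√29/9)*(-142) = 3408 + 142*I*√29/9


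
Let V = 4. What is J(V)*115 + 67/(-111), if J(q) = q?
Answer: 50993/111 ≈ 459.40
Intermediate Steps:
J(V)*115 + 67/(-111) = 4*115 + 67/(-111) = 460 + 67*(-1/111) = 460 - 67/111 = 50993/111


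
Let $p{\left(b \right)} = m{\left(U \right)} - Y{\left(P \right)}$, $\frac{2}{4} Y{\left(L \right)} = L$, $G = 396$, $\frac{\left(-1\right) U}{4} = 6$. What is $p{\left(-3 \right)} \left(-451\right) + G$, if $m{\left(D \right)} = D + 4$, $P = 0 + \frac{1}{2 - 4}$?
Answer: $8965$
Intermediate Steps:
$U = -24$ ($U = \left(-4\right) 6 = -24$)
$P = - \frac{1}{2}$ ($P = 0 + \frac{1}{-2} = 0 - \frac{1}{2} = - \frac{1}{2} \approx -0.5$)
$Y{\left(L \right)} = 2 L$
$m{\left(D \right)} = 4 + D$
$p{\left(b \right)} = -19$ ($p{\left(b \right)} = \left(4 - 24\right) - 2 \left(- \frac{1}{2}\right) = -20 - -1 = -20 + 1 = -19$)
$p{\left(-3 \right)} \left(-451\right) + G = \left(-19\right) \left(-451\right) + 396 = 8569 + 396 = 8965$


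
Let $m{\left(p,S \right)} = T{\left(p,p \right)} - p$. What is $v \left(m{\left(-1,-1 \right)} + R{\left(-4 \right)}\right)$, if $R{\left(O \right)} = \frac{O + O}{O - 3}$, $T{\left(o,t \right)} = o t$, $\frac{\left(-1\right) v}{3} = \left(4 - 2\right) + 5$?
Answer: $-66$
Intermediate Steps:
$v = -21$ ($v = - 3 \left(\left(4 - 2\right) + 5\right) = - 3 \left(2 + 5\right) = \left(-3\right) 7 = -21$)
$m{\left(p,S \right)} = p^{2} - p$ ($m{\left(p,S \right)} = p p - p = p^{2} - p$)
$R{\left(O \right)} = \frac{2 O}{-3 + O}$
$v \left(m{\left(-1,-1 \right)} + R{\left(-4 \right)}\right) = - 21 \left(- (-1 - 1) + 2 \left(-4\right) \frac{1}{-3 - 4}\right) = - 21 \left(\left(-1\right) \left(-2\right) + 2 \left(-4\right) \frac{1}{-7}\right) = - 21 \left(2 + 2 \left(-4\right) \left(- \frac{1}{7}\right)\right) = - 21 \left(2 + \frac{8}{7}\right) = \left(-21\right) \frac{22}{7} = -66$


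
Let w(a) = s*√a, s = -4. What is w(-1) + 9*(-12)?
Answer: -108 - 4*I ≈ -108.0 - 4.0*I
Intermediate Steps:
w(a) = -4*√a
w(-1) + 9*(-12) = -4*I + 9*(-12) = -4*I - 108 = -108 - 4*I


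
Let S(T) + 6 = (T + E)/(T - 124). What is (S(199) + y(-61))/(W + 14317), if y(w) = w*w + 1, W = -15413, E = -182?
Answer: -278717/82200 ≈ -3.3907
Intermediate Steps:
S(T) = -6 + (-182 + T)/(-124 + T) (S(T) = -6 + (T - 182)/(T - 124) = -6 + (-182 + T)/(-124 + T))
y(w) = 1 + w**2 (y(w) = w**2 + 1 = 1 + w**2)
(S(199) + y(-61))/(W + 14317) = ((562 - 5*199)/(-124 + 199) + (1 + (-61)**2))/(-15413 + 14317) = ((562 - 995)/75 + (1 + 3721))/(-1096) = ((1/75)*(-433) + 3722)*(-1/1096) = (-433/75 + 3722)*(-1/1096) = (278717/75)*(-1/1096) = -278717/82200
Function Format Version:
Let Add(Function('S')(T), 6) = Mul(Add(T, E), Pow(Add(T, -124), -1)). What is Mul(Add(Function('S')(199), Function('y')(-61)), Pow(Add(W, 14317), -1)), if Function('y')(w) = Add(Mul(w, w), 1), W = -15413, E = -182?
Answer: Rational(-278717, 82200) ≈ -3.3907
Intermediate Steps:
Function('S')(T) = Add(-6, Mul(Pow(Add(-124, T), -1), Add(-182, T))) (Function('S')(T) = Add(-6, Mul(Add(T, -182), Pow(Add(T, -124), -1))) = Add(-6, Mul(Add(-182, T), Pow(Add(-124, T), -1))) = Add(-6, Mul(Pow(Add(-124, T), -1), Add(-182, T))))
Function('y')(w) = Add(1, Pow(w, 2)) (Function('y')(w) = Add(Pow(w, 2), 1) = Add(1, Pow(w, 2)))
Mul(Add(Function('S')(199), Function('y')(-61)), Pow(Add(W, 14317), -1)) = Mul(Add(Mul(Pow(Add(-124, 199), -1), Add(562, Mul(-5, 199))), Add(1, Pow(-61, 2))), Pow(Add(-15413, 14317), -1)) = Mul(Add(Mul(Pow(75, -1), Add(562, -995)), Add(1, 3721)), Pow(-1096, -1)) = Mul(Add(Mul(Rational(1, 75), -433), 3722), Rational(-1, 1096)) = Mul(Add(Rational(-433, 75), 3722), Rational(-1, 1096)) = Mul(Rational(278717, 75), Rational(-1, 1096)) = Rational(-278717, 82200)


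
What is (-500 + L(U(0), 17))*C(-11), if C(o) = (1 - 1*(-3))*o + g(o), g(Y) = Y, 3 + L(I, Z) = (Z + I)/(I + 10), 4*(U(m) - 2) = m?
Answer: 330935/12 ≈ 27578.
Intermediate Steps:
U(m) = 2 + m/4
L(I, Z) = -3 + (I + Z)/(10 + I) (L(I, Z) = -3 + (Z + I)/(I + 10) = -3 + (I + Z)/(10 + I))
C(o) = 5*o (C(o) = (1 - 1*(-3))*o + o = (1 + 3)*o + o = 4*o + o = 5*o)
(-500 + L(U(0), 17))*C(-11) = (-500 + (-30 + 17 - 2*(2 + (¼)*0))/(10 + (2 + (¼)*0)))*(5*(-11)) = (-500 + (-30 + 17 - 2*(2 + 0))/(10 + (2 + 0)))*(-55) = (-500 + (-30 + 17 - 2*2)/(10 + 2))*(-55) = (-500 + (-30 + 17 - 4)/12)*(-55) = (-500 + (1/12)*(-17))*(-55) = (-500 - 17/12)*(-55) = -6017/12*(-55) = 330935/12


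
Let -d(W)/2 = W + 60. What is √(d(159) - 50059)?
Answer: I*√50497 ≈ 224.72*I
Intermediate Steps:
d(W) = -120 - 2*W (d(W) = -2*(W + 60) = -2*(60 + W) = -120 - 2*W)
√(d(159) - 50059) = √((-120 - 2*159) - 50059) = √((-120 - 318) - 50059) = √(-438 - 50059) = √(-50497) = I*√50497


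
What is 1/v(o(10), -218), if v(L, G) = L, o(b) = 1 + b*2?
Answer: 1/21 ≈ 0.047619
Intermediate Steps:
o(b) = 1 + 2*b
1/v(o(10), -218) = 1/(1 + 2*10) = 1/(1 + 20) = 1/21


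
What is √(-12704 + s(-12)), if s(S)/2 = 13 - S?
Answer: 3*I*√1406 ≈ 112.49*I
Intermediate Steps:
s(S) = 26 - 2*S (s(S) = 2*(13 - S) = 26 - 2*S)
√(-12704 + s(-12)) = √(-12704 + (26 - 2*(-12))) = √(-12704 + (26 + 24)) = √(-12704 + 50) = √(-12654) = 3*I*√1406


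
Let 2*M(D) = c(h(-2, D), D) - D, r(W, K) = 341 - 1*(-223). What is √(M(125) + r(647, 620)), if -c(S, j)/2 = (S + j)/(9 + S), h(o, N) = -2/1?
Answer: 5*√3794/14 ≈ 21.998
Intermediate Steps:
r(W, K) = 564 (r(W, K) = 341 + 223 = 564)
h(o, N) = -2 (h(o, N) = -2*1 = -2)
c(S, j) = -2*(S + j)/(9 + S)
M(D) = 2/7 - 9*D/14 (M(D) = (2*(-1*(-2) - D)/(9 - 2) - D)/2 = (2*(2 - D)/7 - D)/2 = (2*(⅐)*(2 - D) - D)/2 = ((4/7 - 2*D/7) - D)/2 = (4/7 - 9*D/7)/2 = 2/7 - 9*D/14)
√(M(125) + r(647, 620)) = √((2/7 - 9/14*125) + 564) = √((2/7 - 1125/14) + 564) = √(-1121/14 + 564) = √(6775/14) = 5*√3794/14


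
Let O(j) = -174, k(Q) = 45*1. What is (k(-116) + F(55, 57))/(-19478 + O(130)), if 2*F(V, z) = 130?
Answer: -55/9826 ≈ -0.0055974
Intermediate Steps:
F(V, z) = 65 (F(V, z) = (½)*130 = 65)
k(Q) = 45
(k(-116) + F(55, 57))/(-19478 + O(130)) = (45 + 65)/(-19478 - 174) = 110/(-19652) = 110*(-1/19652) = -55/9826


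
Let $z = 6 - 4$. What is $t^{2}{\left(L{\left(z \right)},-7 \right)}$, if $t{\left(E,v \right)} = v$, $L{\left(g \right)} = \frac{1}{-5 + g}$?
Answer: $49$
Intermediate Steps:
$z = 2$
$t^{2}{\left(L{\left(z \right)},-7 \right)} = \left(-7\right)^{2} = 49$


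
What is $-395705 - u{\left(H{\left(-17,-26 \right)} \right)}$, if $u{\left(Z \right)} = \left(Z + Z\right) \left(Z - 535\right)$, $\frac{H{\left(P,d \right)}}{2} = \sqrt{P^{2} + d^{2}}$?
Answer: $-403425 + 2140 \sqrt{965} \approx -3.3695 \cdot 10^{5}$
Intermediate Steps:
$H{\left(P,d \right)} = 2 \sqrt{P^{2} + d^{2}}$
$u{\left(Z \right)} = 2 Z \left(-535 + Z\right)$
$-395705 - u{\left(H{\left(-17,-26 \right)} \right)} = -395705 - 2 \cdot 2 \sqrt{\left(-17\right)^{2} + \left(-26\right)^{2}} \left(-535 + 2 \sqrt{\left(-17\right)^{2} + \left(-26\right)^{2}}\right) = -395705 - 2 \cdot 2 \sqrt{289 + 676} \left(-535 + 2 \sqrt{289 + 676}\right) = -395705 - 2 \cdot 2 \sqrt{965} \left(-535 + 2 \sqrt{965}\right) = -395705 - 4 \sqrt{965} \left(-535 + 2 \sqrt{965}\right)$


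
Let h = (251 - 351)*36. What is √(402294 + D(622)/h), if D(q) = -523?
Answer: √1448258923/60 ≈ 634.27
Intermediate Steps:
h = -3600 (h = -100*36 = -3600)
√(402294 + D(622)/h) = √(402294 - 523/(-3600)) = √(402294 - 523*(-1/3600)) = √(402294 + 523/3600) = √(1448258923/3600) = √1448258923/60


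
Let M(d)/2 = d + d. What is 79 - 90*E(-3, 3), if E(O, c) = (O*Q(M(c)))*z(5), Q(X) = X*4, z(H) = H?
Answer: 64879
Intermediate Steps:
M(d) = 4*d (M(d) = 2*(d + d) = 2*(2*d) = 4*d)
Q(X) = 4*X
E(O, c) = 80*O*c (E(O, c) = (O*(4*(4*c)))*5 = (O*(16*c))*5 = (16*O*c)*5 = 80*O*c)
79 - 90*E(-3, 3) = 79 - 7200*(-3)*3 = 79 - 90*(-720) = 79 + 64800 = 64879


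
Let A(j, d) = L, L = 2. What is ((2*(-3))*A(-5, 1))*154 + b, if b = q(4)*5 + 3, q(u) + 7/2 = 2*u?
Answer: -3645/2 ≈ -1822.5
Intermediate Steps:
q(u) = -7/2 + 2*u
A(j, d) = 2
b = 51/2 (b = (-7/2 + 2*4)*5 + 3 = (-7/2 + 8)*5 + 3 = (9/2)*5 + 3 = 45/2 + 3 = 51/2 ≈ 25.500)
((2*(-3))*A(-5, 1))*154 + b = ((2*(-3))*2)*154 + 51/2 = -6*2*154 + 51/2 = -12*154 + 51/2 = -1848 + 51/2 = -3645/2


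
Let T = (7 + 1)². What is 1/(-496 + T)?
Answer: -1/432 ≈ -0.0023148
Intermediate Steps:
T = 64 (T = 8² = 64)
1/(-496 + T) = 1/(-496 + 64) = 1/(-432) = -1/432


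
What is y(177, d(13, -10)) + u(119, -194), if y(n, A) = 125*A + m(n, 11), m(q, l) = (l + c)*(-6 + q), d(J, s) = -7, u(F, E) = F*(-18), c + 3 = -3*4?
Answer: -3701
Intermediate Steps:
c = -15 (c = -3 - 3*4 = -3 - 12 = -15)
u(F, E) = -18*F
m(q, l) = (-15 + l)*(-6 + q) (m(q, l) = (l - 15)*(-6 + q) = (-15 + l)*(-6 + q))
y(n, A) = 24 - 4*n + 125*A (y(n, A) = 125*A + (90 - 15*n - 6*11 + 11*n) = 125*A + (90 - 15*n - 66 + 11*n) = 125*A + (24 - 4*n) = 24 - 4*n + 125*A)
y(177, d(13, -10)) + u(119, -194) = (24 - 4*177 + 125*(-7)) - 18*119 = (24 - 708 - 875) - 2142 = -1559 - 2142 = -3701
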